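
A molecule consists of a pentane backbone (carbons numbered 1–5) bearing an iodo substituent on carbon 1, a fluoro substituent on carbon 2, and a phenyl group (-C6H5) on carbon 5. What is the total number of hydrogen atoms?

Atom tally by fragment:
  ICH2 → C:1 H:2 I:1
  CH(F) → C:1 H:1 F:1
  CH2 → C:1 H:2
  CH2 → C:1 H:2
  CH2C6H5 → C:7 H:7
Element totals:
  C: 11
  H: 14
  F: 1
  I: 1

14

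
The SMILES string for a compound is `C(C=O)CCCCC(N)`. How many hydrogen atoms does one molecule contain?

15

Atom tally by fragment:
  OHCCH2 → C:2 H:3 O:1
  CH2 → C:1 H:2
  CH2 → C:1 H:2
  CH2 → C:1 H:2
  CH2 → C:1 H:2
  CH2NH2 → C:1 H:4 N:1
Element totals:
  C: 7
  H: 15
  N: 1
  O: 1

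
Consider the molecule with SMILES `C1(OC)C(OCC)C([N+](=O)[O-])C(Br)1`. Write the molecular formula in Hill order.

Atom tally by fragment:
  cyclobutane ring core → C:4 H:8
  (− 4 ring H displaced by substituents)
  + OCH3 → C:1 H:3 O:1
  + OC2H5 → C:2 H:5 O:1
  + NO2 → N:1 O:2
  + Br → Br:1
Element totals:
  C: 7
  H: 12
  Br: 1
  N: 1
  O: 4

C7H12BrNO4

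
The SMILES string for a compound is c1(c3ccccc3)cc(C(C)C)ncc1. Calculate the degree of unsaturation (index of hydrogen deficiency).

8

Atom tally by fragment:
  pyridine ring core → C:5 H:5 N:1
  (− 2 ring H displaced by substituents)
  + C6H5 → C:6 H:5
  + CH(CH3)2 → C:3 H:7
Element totals:
  C: 14
  H: 15
  N: 1
Molecular formula: C14H15N.
DoU = (2C + 2 + N − H − X) / 2 = (2·14 + 2 + 1 − 15 − 0) / 2 = 8.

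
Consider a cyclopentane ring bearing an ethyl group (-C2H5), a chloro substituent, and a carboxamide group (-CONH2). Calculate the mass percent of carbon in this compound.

54.70%

Atom tally by fragment:
  cyclopentane ring core → C:5 H:10
  (− 3 ring H displaced by substituents)
  + C2H5 → C:2 H:5
  + Cl → Cl:1
  + CONH2 → C:1 H:2 O:1 N:1
Element totals:
  C: 8
  H: 14
  Cl: 1
  N: 1
  O: 1
Molecular formula: C8H14ClNO.
Molar mass = 175.656 g/mol.
Mass from C: 8 × 12.011 = 96.088 g/mol.
%C = 96.088 / 175.656 × 100 = 54.70%.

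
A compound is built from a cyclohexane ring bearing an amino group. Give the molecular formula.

C6H13N

Atom tally by fragment:
  cyclohexane ring core → C:6 H:12
  (− 1 ring H displaced by substituents)
  + NH2 → N:1 H:2
Element totals:
  C: 6
  H: 13
  N: 1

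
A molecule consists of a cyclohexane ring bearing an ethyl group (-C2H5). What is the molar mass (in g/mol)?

Atom tally by fragment:
  cyclohexane ring core → C:6 H:12
  (− 1 ring H displaced by substituents)
  + C2H5 → C:2 H:5
Element totals:
  C: 8
  H: 16
Molecular formula: C8H16.
  M = 8(12.011) + 16(1.008)
    = 96.088 + 16.128 = 112.216

112.22 g/mol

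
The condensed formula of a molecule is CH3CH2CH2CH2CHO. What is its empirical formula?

Atom tally by fragment:
  CH3 → C:1 H:3
  CH2 → C:1 H:2
  CH2 → C:1 H:2
  CH2CHO → C:2 H:3 O:1
Element totals:
  C: 5
  H: 10
  O: 1
Molecular formula: C5H10O.
gcd of subscripts (5, 10, 1) = 1, so the empirical formula equals the molecular formula.

C5H10O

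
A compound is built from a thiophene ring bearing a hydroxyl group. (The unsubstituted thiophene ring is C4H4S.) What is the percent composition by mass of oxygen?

15.98%

Atom tally by fragment:
  thiophene ring core → C:4 H:4 S:1
  (− 1 ring H displaced by substituents)
  + OH → O:1 H:1
Element totals:
  C: 4
  H: 4
  O: 1
  S: 1
Molecular formula: C4H4OS.
Molar mass = 100.135 g/mol.
Mass from O: 1 × 15.999 = 15.999 g/mol.
%O = 15.999 / 100.135 × 100 = 15.98%.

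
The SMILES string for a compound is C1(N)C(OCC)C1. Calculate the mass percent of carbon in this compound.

Atom tally by fragment:
  cyclopropane ring core → C:3 H:6
  (− 2 ring H displaced by substituents)
  + NH2 → N:1 H:2
  + OC2H5 → C:2 H:5 O:1
Element totals:
  C: 5
  H: 11
  N: 1
  O: 1
Molecular formula: C5H11NO.
Molar mass = 101.149 g/mol.
Mass from C: 5 × 12.011 = 60.055 g/mol.
%C = 60.055 / 101.149 × 100 = 59.37%.

59.37%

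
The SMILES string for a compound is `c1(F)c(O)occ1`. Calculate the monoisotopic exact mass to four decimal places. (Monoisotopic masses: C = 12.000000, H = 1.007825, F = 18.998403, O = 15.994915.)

Atom tally by fragment:
  furan ring core → C:4 H:4 O:1
  (− 2 ring H displaced by substituents)
  + F → F:1
  + OH → O:1 H:1
Element totals:
  C: 4
  H: 3
  F: 1
  O: 2
Molecular formula: C4H3FO2.
  M = 4(12.0) + 3(1.007825) + 18.998403 + 2(15.994915)
    = 48.000000 + 3.023475 + 18.998403 + 31.989830 = 102.011708

102.0117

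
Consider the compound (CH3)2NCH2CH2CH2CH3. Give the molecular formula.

C6H15N

Atom tally by fragment:
  (CH3)2NCH2 → C:3 H:8 N:1
  CH2 → C:1 H:2
  CH2 → C:1 H:2
  CH3 → C:1 H:3
Element totals:
  C: 6
  H: 15
  N: 1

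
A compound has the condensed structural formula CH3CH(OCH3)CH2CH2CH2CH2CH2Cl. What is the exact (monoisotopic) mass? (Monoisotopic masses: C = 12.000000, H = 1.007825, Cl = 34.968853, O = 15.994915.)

164.0968

Atom tally by fragment:
  CH3 → C:1 H:3
  CH(OCH3) → C:2 H:4 O:1
  CH2 → C:1 H:2
  CH2 → C:1 H:2
  CH2 → C:1 H:2
  CH2 → C:1 H:2
  CH2Cl → C:1 H:2 Cl:1
Element totals:
  C: 8
  H: 17
  Cl: 1
  O: 1
Molecular formula: C8H17ClO.
  M = 8(12.0) + 17(1.007825) + 34.968853 + 15.994915
    = 96.000000 + 17.133025 + 34.968853 + 15.994915 = 164.096793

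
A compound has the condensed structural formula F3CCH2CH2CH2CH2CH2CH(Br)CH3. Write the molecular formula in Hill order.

Atom tally by fragment:
  F3CCH2 → C:2 H:2 F:3
  CH2 → C:1 H:2
  CH2 → C:1 H:2
  CH2 → C:1 H:2
  CH2 → C:1 H:2
  CH(Br) → C:1 H:1 Br:1
  CH3 → C:1 H:3
Element totals:
  C: 8
  H: 14
  Br: 1
  F: 3

C8H14BrF3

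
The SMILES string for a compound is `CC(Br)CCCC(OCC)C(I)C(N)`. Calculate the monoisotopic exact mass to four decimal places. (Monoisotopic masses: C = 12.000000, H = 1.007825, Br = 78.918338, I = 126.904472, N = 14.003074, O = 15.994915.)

376.9851

Atom tally by fragment:
  CH3 → C:1 H:3
  CH(Br) → C:1 H:1 Br:1
  CH2 → C:1 H:2
  CH2 → C:1 H:2
  CH2 → C:1 H:2
  CH(OC2H5) → C:3 H:6 O:1
  CH(I) → C:1 H:1 I:1
  CH2NH2 → C:1 H:4 N:1
Element totals:
  C: 10
  H: 21
  Br: 1
  I: 1
  N: 1
  O: 1
Molecular formula: C10H21BrINO.
  M = 10(12.0) + 21(1.007825) + 78.918338 + 126.904472 + 14.003074 + 15.994915
    = 120.000000 + 21.164325 + 78.918338 + 126.904472 + 14.003074 + 15.994915 = 376.985124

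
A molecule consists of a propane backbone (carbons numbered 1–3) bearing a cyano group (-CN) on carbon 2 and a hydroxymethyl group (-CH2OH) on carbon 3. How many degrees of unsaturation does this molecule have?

2

Atom tally by fragment:
  CH3 → C:1 H:3
  CH(CN) → C:2 H:1 N:1
  CH2CH2OH → C:2 H:5 O:1
Element totals:
  C: 5
  H: 9
  N: 1
  O: 1
Molecular formula: C5H9NO.
DoU = (2C + 2 + N − H − X) / 2 = (2·5 + 2 + 1 − 9 − 0) / 2 = 2.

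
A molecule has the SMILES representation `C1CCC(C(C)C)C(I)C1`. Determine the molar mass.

Atom tally by fragment:
  cyclohexane ring core → C:6 H:12
  (− 2 ring H displaced by substituents)
  + CH(CH3)2 → C:3 H:7
  + I → I:1
Element totals:
  C: 9
  H: 17
  I: 1
Molecular formula: C9H17I.
  M = 9(12.011) + 17(1.008) + 126.904
    = 108.099 + 17.136 + 126.904 = 252.139

252.14 g/mol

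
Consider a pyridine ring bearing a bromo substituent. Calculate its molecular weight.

Atom tally by fragment:
  pyridine ring core → C:5 H:5 N:1
  (− 1 ring H displaced by substituents)
  + Br → Br:1
Element totals:
  C: 5
  H: 4
  Br: 1
  N: 1
Molecular formula: C5H4BrN.
  M = 5(12.011) + 4(1.008) + 79.904 + 14.007
    = 60.055 + 4.032 + 79.904 + 14.007 = 157.998

158.00 g/mol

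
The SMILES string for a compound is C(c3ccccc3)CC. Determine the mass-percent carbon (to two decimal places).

Atom tally by fragment:
  C6H5CH2 → C:7 H:7
  CH2 → C:1 H:2
  CH3 → C:1 H:3
Element totals:
  C: 9
  H: 12
Molecular formula: C9H12.
Molar mass = 120.195 g/mol.
Mass from C: 9 × 12.011 = 108.099 g/mol.
%C = 108.099 / 120.195 × 100 = 89.94%.

89.94%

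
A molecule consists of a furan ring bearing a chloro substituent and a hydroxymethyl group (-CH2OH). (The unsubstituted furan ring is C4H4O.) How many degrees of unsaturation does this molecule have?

3

Atom tally by fragment:
  furan ring core → C:4 H:4 O:1
  (− 2 ring H displaced by substituents)
  + Cl → Cl:1
  + CH2OH → C:1 H:3 O:1
Element totals:
  C: 5
  H: 5
  Cl: 1
  O: 2
Molecular formula: C5H5ClO2.
DoU = (2C + 2 + N − H − X) / 2 = (2·5 + 2 + 0 − 5 − 1) / 2 = 3.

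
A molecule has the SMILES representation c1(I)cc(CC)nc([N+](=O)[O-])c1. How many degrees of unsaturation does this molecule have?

5

Atom tally by fragment:
  pyridine ring core → C:5 H:5 N:1
  (− 3 ring H displaced by substituents)
  + I → I:1
  + C2H5 → C:2 H:5
  + NO2 → N:1 O:2
Element totals:
  C: 7
  H: 7
  I: 1
  N: 2
  O: 2
Molecular formula: C7H7IN2O2.
DoU = (2C + 2 + N − H − X) / 2 = (2·7 + 2 + 2 − 7 − 1) / 2 = 5.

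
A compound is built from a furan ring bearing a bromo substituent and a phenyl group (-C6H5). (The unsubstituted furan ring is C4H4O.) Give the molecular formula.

C10H7BrO

Atom tally by fragment:
  furan ring core → C:4 H:4 O:1
  (− 2 ring H displaced by substituents)
  + Br → Br:1
  + C6H5 → C:6 H:5
Element totals:
  C: 10
  H: 7
  Br: 1
  O: 1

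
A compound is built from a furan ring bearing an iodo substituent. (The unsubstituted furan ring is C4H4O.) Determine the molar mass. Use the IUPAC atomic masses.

193.97 g/mol

Atom tally by fragment:
  furan ring core → C:4 H:4 O:1
  (− 1 ring H displaced by substituents)
  + I → I:1
Element totals:
  C: 4
  H: 3
  I: 1
  O: 1
Molecular formula: C4H3IO.
  M = 4(12.011) + 3(1.008) + 126.904 + 15.999
    = 48.044 + 3.024 + 126.904 + 15.999 = 193.971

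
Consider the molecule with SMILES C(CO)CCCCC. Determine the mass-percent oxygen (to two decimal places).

Atom tally by fragment:
  HOCH2CH2 → C:2 H:5 O:1
  CH2 → C:1 H:2
  CH2 → C:1 H:2
  CH2 → C:1 H:2
  CH2 → C:1 H:2
  CH3 → C:1 H:3
Element totals:
  C: 7
  H: 16
  O: 1
Molecular formula: C7H16O.
Molar mass = 116.204 g/mol.
Mass from O: 1 × 15.999 = 15.999 g/mol.
%O = 15.999 / 116.204 × 100 = 13.77%.

13.77%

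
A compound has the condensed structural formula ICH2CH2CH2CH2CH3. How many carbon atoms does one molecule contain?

5

Atom tally by fragment:
  ICH2 → C:1 H:2 I:1
  CH2 → C:1 H:2
  CH2 → C:1 H:2
  CH2 → C:1 H:2
  CH3 → C:1 H:3
Element totals:
  C: 5
  H: 11
  I: 1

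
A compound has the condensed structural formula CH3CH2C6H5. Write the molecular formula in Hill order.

Element totals:
  C: 8
  H: 10

C8H10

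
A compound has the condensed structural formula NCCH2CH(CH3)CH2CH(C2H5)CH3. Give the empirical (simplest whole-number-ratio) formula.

C9H17N

Atom tally by fragment:
  NCCH2 → C:2 H:2 N:1
  CH(CH3) → C:2 H:4
  CH2 → C:1 H:2
  CH(C2H5) → C:3 H:6
  CH3 → C:1 H:3
Element totals:
  C: 9
  H: 17
  N: 1
Molecular formula: C9H17N.
gcd of subscripts (9, 17, 1) = 1, so the empirical formula equals the molecular formula.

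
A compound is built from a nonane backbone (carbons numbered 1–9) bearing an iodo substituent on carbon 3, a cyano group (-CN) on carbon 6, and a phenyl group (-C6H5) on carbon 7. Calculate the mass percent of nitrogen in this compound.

3.94%

Atom tally by fragment:
  CH3 → C:1 H:3
  CH2 → C:1 H:2
  CH(I) → C:1 H:1 I:1
  CH2 → C:1 H:2
  CH2 → C:1 H:2
  CH(CN) → C:2 H:1 N:1
  CH(C6H5) → C:7 H:6
  CH2 → C:1 H:2
  CH3 → C:1 H:3
Element totals:
  C: 16
  H: 22
  I: 1
  N: 1
Molecular formula: C16H22IN.
Molar mass = 355.263 g/mol.
Mass from N: 1 × 14.007 = 14.007 g/mol.
%N = 14.007 / 355.263 × 100 = 3.94%.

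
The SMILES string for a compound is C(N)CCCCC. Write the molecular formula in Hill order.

Atom tally by fragment:
  H2NCH2 → C:1 H:4 N:1
  CH2 → C:1 H:2
  CH2 → C:1 H:2
  CH2 → C:1 H:2
  CH2 → C:1 H:2
  CH3 → C:1 H:3
Element totals:
  C: 6
  H: 15
  N: 1

C6H15N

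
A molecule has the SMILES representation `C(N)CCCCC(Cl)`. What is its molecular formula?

C6H14ClN

Atom tally by fragment:
  H2NCH2 → C:1 H:4 N:1
  CH2 → C:1 H:2
  CH2 → C:1 H:2
  CH2 → C:1 H:2
  CH2 → C:1 H:2
  CH2Cl → C:1 H:2 Cl:1
Element totals:
  C: 6
  H: 14
  Cl: 1
  N: 1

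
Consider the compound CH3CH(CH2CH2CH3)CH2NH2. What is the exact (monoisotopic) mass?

101.1204

Atom tally by fragment:
  CH3 → C:1 H:3
  CH(CH2CH2CH3) → C:4 H:8
  CH2NH2 → C:1 H:4 N:1
Element totals:
  C: 6
  H: 15
  N: 1
Molecular formula: C6H15N.
  M = 6(12.0) + 15(1.007825) + 14.003074
    = 72.000000 + 15.117375 + 14.003074 = 101.120449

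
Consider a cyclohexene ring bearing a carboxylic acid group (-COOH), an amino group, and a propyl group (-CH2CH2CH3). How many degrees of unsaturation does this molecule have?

Atom tally by fragment:
  cyclohexene ring core → C:6 H:10
  (− 3 ring H displaced by substituents)
  + COOH → C:1 H:1 O:2
  + NH2 → N:1 H:2
  + CH2CH2CH3 → C:3 H:7
Element totals:
  C: 10
  H: 17
  N: 1
  O: 2
Molecular formula: C10H17NO2.
DoU = (2C + 2 + N − H − X) / 2 = (2·10 + 2 + 1 − 17 − 0) / 2 = 3.

3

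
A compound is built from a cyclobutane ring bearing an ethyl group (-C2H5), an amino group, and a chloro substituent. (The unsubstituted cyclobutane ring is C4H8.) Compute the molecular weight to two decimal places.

Atom tally by fragment:
  cyclobutane ring core → C:4 H:8
  (− 3 ring H displaced by substituents)
  + C2H5 → C:2 H:5
  + NH2 → N:1 H:2
  + Cl → Cl:1
Element totals:
  C: 6
  H: 12
  Cl: 1
  N: 1
Molecular formula: C6H12ClN.
  M = 6(12.011) + 12(1.008) + 35.45 + 14.007
    = 72.066 + 12.096 + 35.450 + 14.007 = 133.619

133.62 g/mol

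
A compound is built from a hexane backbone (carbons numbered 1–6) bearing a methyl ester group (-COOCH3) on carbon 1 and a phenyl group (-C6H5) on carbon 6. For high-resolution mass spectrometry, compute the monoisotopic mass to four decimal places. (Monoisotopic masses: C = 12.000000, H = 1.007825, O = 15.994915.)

Atom tally by fragment:
  CH3OOCCH2 → C:3 H:5 O:2
  CH2 → C:1 H:2
  CH2 → C:1 H:2
  CH2 → C:1 H:2
  CH2 → C:1 H:2
  CH2C6H5 → C:7 H:7
Element totals:
  C: 14
  H: 20
  O: 2
Molecular formula: C14H20O2.
  M = 14(12.0) + 20(1.007825) + 2(15.994915)
    = 168.000000 + 20.156500 + 31.989830 = 220.146330

220.1463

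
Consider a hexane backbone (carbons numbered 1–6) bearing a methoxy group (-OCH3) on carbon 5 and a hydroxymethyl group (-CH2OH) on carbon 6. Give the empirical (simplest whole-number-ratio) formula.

C4H9O

Atom tally by fragment:
  CH3 → C:1 H:3
  CH2 → C:1 H:2
  CH2 → C:1 H:2
  CH2 → C:1 H:2
  CH(OCH3) → C:2 H:4 O:1
  CH2CH2OH → C:2 H:5 O:1
Element totals:
  C: 8
  H: 18
  O: 2
Molecular formula: C8H18O2.
gcd of subscripts = 2; dividing each by 2:
  C: 8/2 = 4
  H: 18/2 = 9
  O: 2/2 = 1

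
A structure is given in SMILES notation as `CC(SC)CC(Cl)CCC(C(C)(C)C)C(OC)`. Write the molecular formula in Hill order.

Atom tally by fragment:
  CH3 → C:1 H:3
  CH(SCH3) → C:2 H:4 S:1
  CH2 → C:1 H:2
  CH(Cl) → C:1 H:1 Cl:1
  CH2 → C:1 H:2
  CH2 → C:1 H:2
  CH(C(CH3)3) → C:5 H:10
  CH2OCH3 → C:2 H:5 O:1
Element totals:
  C: 14
  H: 29
  Cl: 1
  O: 1
  S: 1

C14H29ClOS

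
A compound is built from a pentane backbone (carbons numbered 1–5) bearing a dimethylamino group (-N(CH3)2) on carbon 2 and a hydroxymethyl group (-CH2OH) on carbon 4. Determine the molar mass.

Atom tally by fragment:
  CH3 → C:1 H:3
  CH(N(CH3)2) → C:3 H:7 N:1
  CH2 → C:1 H:2
  CH(CH2OH) → C:2 H:4 O:1
  CH3 → C:1 H:3
Element totals:
  C: 8
  H: 19
  N: 1
  O: 1
Molecular formula: C8H19NO.
  M = 8(12.011) + 19(1.008) + 14.007 + 15.999
    = 96.088 + 19.152 + 14.007 + 15.999 = 145.246

145.25 g/mol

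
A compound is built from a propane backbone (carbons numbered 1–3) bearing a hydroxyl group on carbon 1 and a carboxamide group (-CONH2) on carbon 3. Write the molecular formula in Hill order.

C4H9NO2

Atom tally by fragment:
  HOCH2 → C:1 H:3 O:1
  CH2 → C:1 H:2
  CH2CONH2 → C:2 H:4 O:1 N:1
Element totals:
  C: 4
  H: 9
  N: 1
  O: 2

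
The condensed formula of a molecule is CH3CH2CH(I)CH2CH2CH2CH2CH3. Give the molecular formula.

C8H17I

Atom tally by fragment:
  CH3 → C:1 H:3
  CH2 → C:1 H:2
  CH(I) → C:1 H:1 I:1
  CH2 → C:1 H:2
  CH2 → C:1 H:2
  CH2 → C:1 H:2
  CH2 → C:1 H:2
  CH3 → C:1 H:3
Element totals:
  C: 8
  H: 17
  I: 1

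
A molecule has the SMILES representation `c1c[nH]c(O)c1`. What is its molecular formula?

Atom tally by fragment:
  pyrrole ring core → C:4 H:5 N:1
  (− 1 ring H displaced by substituents)
  + OH → O:1 H:1
Element totals:
  C: 4
  H: 5
  N: 1
  O: 1

C4H5NO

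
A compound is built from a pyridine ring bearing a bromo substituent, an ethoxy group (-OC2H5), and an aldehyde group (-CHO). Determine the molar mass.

230.06 g/mol

Atom tally by fragment:
  pyridine ring core → C:5 H:5 N:1
  (− 3 ring H displaced by substituents)
  + Br → Br:1
  + OC2H5 → C:2 H:5 O:1
  + CHO → C:1 H:1 O:1
Element totals:
  C: 8
  H: 8
  Br: 1
  N: 1
  O: 2
Molecular formula: C8H8BrNO2.
  M = 8(12.011) + 8(1.008) + 79.904 + 14.007 + 2(15.999)
    = 96.088 + 8.064 + 79.904 + 14.007 + 31.998 = 230.061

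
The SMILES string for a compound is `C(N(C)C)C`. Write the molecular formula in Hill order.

Atom tally by fragment:
  (CH3)2NCH2 → C:3 H:8 N:1
  CH3 → C:1 H:3
Element totals:
  C: 4
  H: 11
  N: 1

C4H11N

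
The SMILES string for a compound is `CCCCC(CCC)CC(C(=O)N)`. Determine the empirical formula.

Atom tally by fragment:
  CH3 → C:1 H:3
  CH2 → C:1 H:2
  CH2 → C:1 H:2
  CH2 → C:1 H:2
  CH(CH2CH2CH3) → C:4 H:8
  CH2 → C:1 H:2
  CH2CONH2 → C:2 H:4 O:1 N:1
Element totals:
  C: 11
  H: 23
  N: 1
  O: 1
Molecular formula: C11H23NO.
gcd of subscripts (11, 23, 1, 1) = 1, so the empirical formula equals the molecular formula.

C11H23NO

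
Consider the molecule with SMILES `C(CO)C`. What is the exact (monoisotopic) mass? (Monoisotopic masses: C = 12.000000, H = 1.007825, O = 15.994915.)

60.0575

Atom tally by fragment:
  HOCH2CH2 → C:2 H:5 O:1
  CH3 → C:1 H:3
Element totals:
  C: 3
  H: 8
  O: 1
Molecular formula: C3H8O.
  M = 3(12.0) + 8(1.007825) + 15.994915
    = 36.000000 + 8.062600 + 15.994915 = 60.057515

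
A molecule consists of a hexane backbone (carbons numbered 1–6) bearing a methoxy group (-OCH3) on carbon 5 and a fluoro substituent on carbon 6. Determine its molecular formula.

Atom tally by fragment:
  CH3 → C:1 H:3
  CH2 → C:1 H:2
  CH2 → C:1 H:2
  CH2 → C:1 H:2
  CH(OCH3) → C:2 H:4 O:1
  CH2F → C:1 H:2 F:1
Element totals:
  C: 7
  H: 15
  F: 1
  O: 1

C7H15FO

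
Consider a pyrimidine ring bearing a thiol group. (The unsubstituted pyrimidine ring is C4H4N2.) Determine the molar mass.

Atom tally by fragment:
  pyrimidine ring core → C:4 H:4 N:2
  (− 1 ring H displaced by substituents)
  + SH → S:1 H:1
Element totals:
  C: 4
  H: 4
  N: 2
  S: 1
Molecular formula: C4H4N2S.
  M = 4(12.011) + 4(1.008) + 2(14.007) + 32.06
    = 48.044 + 4.032 + 28.014 + 32.060 = 112.150

112.15 g/mol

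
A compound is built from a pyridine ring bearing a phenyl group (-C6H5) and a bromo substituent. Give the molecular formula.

Atom tally by fragment:
  pyridine ring core → C:5 H:5 N:1
  (− 2 ring H displaced by substituents)
  + C6H5 → C:6 H:5
  + Br → Br:1
Element totals:
  C: 11
  H: 8
  Br: 1
  N: 1

C11H8BrN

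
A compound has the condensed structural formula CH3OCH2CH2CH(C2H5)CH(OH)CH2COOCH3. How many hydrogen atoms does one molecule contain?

Atom tally by fragment:
  CH3OCH2 → C:2 H:5 O:1
  CH2 → C:1 H:2
  CH(C2H5) → C:3 H:6
  CH(OH) → C:1 H:2 O:1
  CH2COOCH3 → C:3 H:5 O:2
Element totals:
  C: 10
  H: 20
  O: 4

20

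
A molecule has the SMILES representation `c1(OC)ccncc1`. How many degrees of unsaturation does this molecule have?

4

Atom tally by fragment:
  pyridine ring core → C:5 H:5 N:1
  (− 1 ring H displaced by substituents)
  + OCH3 → C:1 H:3 O:1
Element totals:
  C: 6
  H: 7
  N: 1
  O: 1
Molecular formula: C6H7NO.
DoU = (2C + 2 + N − H − X) / 2 = (2·6 + 2 + 1 − 7 − 0) / 2 = 4.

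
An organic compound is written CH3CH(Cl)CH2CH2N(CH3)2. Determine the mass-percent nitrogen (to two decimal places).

10.33%

Atom tally by fragment:
  CH3 → C:1 H:3
  CH(Cl) → C:1 H:1 Cl:1
  CH2 → C:1 H:2
  CH2N(CH3)2 → C:3 H:8 N:1
Element totals:
  C: 6
  H: 14
  Cl: 1
  N: 1
Molecular formula: C6H14ClN.
Molar mass = 135.635 g/mol.
Mass from N: 1 × 14.007 = 14.007 g/mol.
%N = 14.007 / 135.635 × 100 = 10.33%.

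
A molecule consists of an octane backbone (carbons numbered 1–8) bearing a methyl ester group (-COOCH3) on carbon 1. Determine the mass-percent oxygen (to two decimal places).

Atom tally by fragment:
  CH3OOCCH2 → C:3 H:5 O:2
  CH2 → C:1 H:2
  CH2 → C:1 H:2
  CH2 → C:1 H:2
  CH2 → C:1 H:2
  CH2 → C:1 H:2
  CH2 → C:1 H:2
  CH3 → C:1 H:3
Element totals:
  C: 10
  H: 20
  O: 2
Molecular formula: C10H20O2.
Molar mass = 172.268 g/mol.
Mass from O: 2 × 15.999 = 31.998 g/mol.
%O = 31.998 / 172.268 × 100 = 18.57%.

18.57%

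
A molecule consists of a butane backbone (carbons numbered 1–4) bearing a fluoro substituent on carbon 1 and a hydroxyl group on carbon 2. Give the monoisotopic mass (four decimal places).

92.0637

Atom tally by fragment:
  FCH2 → C:1 H:2 F:1
  CH(OH) → C:1 H:2 O:1
  CH2 → C:1 H:2
  CH3 → C:1 H:3
Element totals:
  C: 4
  H: 9
  F: 1
  O: 1
Molecular formula: C4H9FO.
  M = 4(12.0) + 9(1.007825) + 18.998403 + 15.994915
    = 48.000000 + 9.070425 + 18.998403 + 15.994915 = 92.063743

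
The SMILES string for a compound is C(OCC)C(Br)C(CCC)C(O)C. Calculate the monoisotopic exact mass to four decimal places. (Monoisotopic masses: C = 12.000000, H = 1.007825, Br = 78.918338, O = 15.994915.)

252.0725

Atom tally by fragment:
  C2H5OCH2 → C:3 H:7 O:1
  CH(Br) → C:1 H:1 Br:1
  CH(CH2CH2CH3) → C:4 H:8
  CH(OH) → C:1 H:2 O:1
  CH3 → C:1 H:3
Element totals:
  C: 10
  H: 21
  Br: 1
  O: 2
Molecular formula: C10H21BrO2.
  M = 10(12.0) + 21(1.007825) + 78.918338 + 2(15.994915)
    = 120.000000 + 21.164325 + 78.918338 + 31.989830 = 252.072493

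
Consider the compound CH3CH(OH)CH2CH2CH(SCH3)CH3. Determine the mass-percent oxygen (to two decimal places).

10.79%

Element totals:
  C: 7
  H: 16
  O: 1
  S: 1
Molecular formula: C7H16OS.
Molar mass = 148.264 g/mol.
Mass from O: 1 × 15.999 = 15.999 g/mol.
%O = 15.999 / 148.264 × 100 = 10.79%.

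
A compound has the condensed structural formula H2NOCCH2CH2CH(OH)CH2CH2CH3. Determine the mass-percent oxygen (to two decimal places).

22.04%

Element totals:
  C: 7
  H: 15
  N: 1
  O: 2
Molecular formula: C7H15NO2.
Molar mass = 145.202 g/mol.
Mass from O: 2 × 15.999 = 31.998 g/mol.
%O = 31.998 / 145.202 × 100 = 22.04%.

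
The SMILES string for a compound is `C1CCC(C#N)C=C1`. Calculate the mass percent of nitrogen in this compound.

13.07%

Atom tally by fragment:
  cyclohexene ring core → C:6 H:10
  (− 1 ring H displaced by substituents)
  + CN → C:1 N:1
Element totals:
  C: 7
  H: 9
  N: 1
Molecular formula: C7H9N.
Molar mass = 107.156 g/mol.
Mass from N: 1 × 14.007 = 14.007 g/mol.
%N = 14.007 / 107.156 × 100 = 13.07%.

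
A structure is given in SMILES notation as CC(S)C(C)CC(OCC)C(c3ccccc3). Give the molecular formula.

C15H24OS

Atom tally by fragment:
  CH3 → C:1 H:3
  CH(SH) → C:1 H:2 S:1
  CH(CH3) → C:2 H:4
  CH2 → C:1 H:2
  CH(OC2H5) → C:3 H:6 O:1
  CH2C6H5 → C:7 H:7
Element totals:
  C: 15
  H: 24
  O: 1
  S: 1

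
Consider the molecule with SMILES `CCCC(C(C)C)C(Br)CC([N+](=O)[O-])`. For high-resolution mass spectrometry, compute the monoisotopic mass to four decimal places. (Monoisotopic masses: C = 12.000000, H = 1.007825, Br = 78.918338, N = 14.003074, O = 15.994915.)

Atom tally by fragment:
  CH3 → C:1 H:3
  CH2 → C:1 H:2
  CH2 → C:1 H:2
  CH(CH(CH3)2) → C:4 H:8
  CH(Br) → C:1 H:1 Br:1
  CH2 → C:1 H:2
  CH2NO2 → C:1 H:2 N:1 O:2
Element totals:
  C: 10
  H: 20
  Br: 1
  N: 1
  O: 2
Molecular formula: C10H20BrNO2.
  M = 10(12.0) + 20(1.007825) + 78.918338 + 14.003074 + 2(15.994915)
    = 120.000000 + 20.156500 + 78.918338 + 14.003074 + 31.989830 = 265.067742

265.0677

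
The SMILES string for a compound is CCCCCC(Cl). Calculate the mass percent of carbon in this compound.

Atom tally by fragment:
  CH3 → C:1 H:3
  CH2 → C:1 H:2
  CH2 → C:1 H:2
  CH2 → C:1 H:2
  CH2 → C:1 H:2
  CH2Cl → C:1 H:2 Cl:1
Element totals:
  C: 6
  H: 13
  Cl: 1
Molecular formula: C6H13Cl.
Molar mass = 120.620 g/mol.
Mass from C: 6 × 12.011 = 72.066 g/mol.
%C = 72.066 / 120.620 × 100 = 59.75%.

59.75%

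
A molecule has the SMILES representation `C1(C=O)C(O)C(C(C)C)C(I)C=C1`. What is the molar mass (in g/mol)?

294.13 g/mol

Atom tally by fragment:
  cyclohexene ring core → C:6 H:10
  (− 4 ring H displaced by substituents)
  + CHO → C:1 H:1 O:1
  + OH → O:1 H:1
  + CH(CH3)2 → C:3 H:7
  + I → I:1
Element totals:
  C: 10
  H: 15
  I: 1
  O: 2
Molecular formula: C10H15IO2.
  M = 10(12.011) + 15(1.008) + 126.904 + 2(15.999)
    = 120.110 + 15.120 + 126.904 + 31.998 = 294.132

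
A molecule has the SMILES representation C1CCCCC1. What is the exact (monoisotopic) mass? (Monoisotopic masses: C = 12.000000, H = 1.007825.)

84.0939

Atom tally by fragment:
  cyclohexane ring core → C:6 H:12
Element totals:
  C: 6
  H: 12
Molecular formula: C6H12.
  M = 6(12.0) + 12(1.007825)
    = 72.000000 + 12.093900 = 84.093900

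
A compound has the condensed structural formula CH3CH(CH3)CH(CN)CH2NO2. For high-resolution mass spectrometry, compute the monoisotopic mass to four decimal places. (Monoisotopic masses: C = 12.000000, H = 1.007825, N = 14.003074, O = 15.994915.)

Atom tally by fragment:
  CH3 → C:1 H:3
  CH(CH3) → C:2 H:4
  CH(CN) → C:2 H:1 N:1
  CH2NO2 → C:1 H:2 N:1 O:2
Element totals:
  C: 6
  H: 10
  N: 2
  O: 2
Molecular formula: C6H10N2O2.
  M = 6(12.0) + 10(1.007825) + 2(14.003074) + 2(15.994915)
    = 72.000000 + 10.078250 + 28.006148 + 31.989830 = 142.074228

142.0742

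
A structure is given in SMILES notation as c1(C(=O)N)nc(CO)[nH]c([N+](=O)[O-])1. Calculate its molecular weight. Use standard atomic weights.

186.13 g/mol

Atom tally by fragment:
  imidazole ring core → C:3 H:4 N:2
  (− 3 ring H displaced by substituents)
  + CONH2 → C:1 H:2 O:1 N:1
  + CH2OH → C:1 H:3 O:1
  + NO2 → N:1 O:2
Element totals:
  C: 5
  H: 6
  N: 4
  O: 4
Molecular formula: C5H6N4O4.
  M = 5(12.011) + 6(1.008) + 4(14.007) + 4(15.999)
    = 60.055 + 6.048 + 56.028 + 63.996 = 186.127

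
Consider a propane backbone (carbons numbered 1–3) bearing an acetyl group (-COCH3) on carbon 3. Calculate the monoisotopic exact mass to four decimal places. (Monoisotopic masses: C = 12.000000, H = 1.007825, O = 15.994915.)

86.0732

Atom tally by fragment:
  CH3 → C:1 H:3
  CH2 → C:1 H:2
  CH2COCH3 → C:3 H:5 O:1
Element totals:
  C: 5
  H: 10
  O: 1
Molecular formula: C5H10O.
  M = 5(12.0) + 10(1.007825) + 15.994915
    = 60.000000 + 10.078250 + 15.994915 = 86.073165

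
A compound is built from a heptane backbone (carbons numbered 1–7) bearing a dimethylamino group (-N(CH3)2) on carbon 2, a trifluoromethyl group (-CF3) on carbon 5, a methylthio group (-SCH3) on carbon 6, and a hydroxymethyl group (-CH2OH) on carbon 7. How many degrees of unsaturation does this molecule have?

Atom tally by fragment:
  CH3 → C:1 H:3
  CH(N(CH3)2) → C:3 H:7 N:1
  CH2 → C:1 H:2
  CH2 → C:1 H:2
  CH(CF3) → C:2 H:1 F:3
  CH(SCH3) → C:2 H:4 S:1
  CH2CH2OH → C:2 H:5 O:1
Element totals:
  C: 12
  H: 24
  F: 3
  N: 1
  O: 1
  S: 1
Molecular formula: C12H24F3NOS.
DoU = (2C + 2 + N − H − X) / 2 = (2·12 + 2 + 1 − 24 − 3) / 2 = 0.

0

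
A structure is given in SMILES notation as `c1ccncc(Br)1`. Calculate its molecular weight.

Atom tally by fragment:
  pyridine ring core → C:5 H:5 N:1
  (− 1 ring H displaced by substituents)
  + Br → Br:1
Element totals:
  C: 5
  H: 4
  Br: 1
  N: 1
Molecular formula: C5H4BrN.
  M = 5(12.011) + 4(1.008) + 79.904 + 14.007
    = 60.055 + 4.032 + 79.904 + 14.007 = 157.998

158.00 g/mol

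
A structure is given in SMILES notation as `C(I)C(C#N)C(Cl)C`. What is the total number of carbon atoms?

5

Atom tally by fragment:
  ICH2 → C:1 H:2 I:1
  CH(CN) → C:2 H:1 N:1
  CH(Cl) → C:1 H:1 Cl:1
  CH3 → C:1 H:3
Element totals:
  C: 5
  H: 7
  Cl: 1
  I: 1
  N: 1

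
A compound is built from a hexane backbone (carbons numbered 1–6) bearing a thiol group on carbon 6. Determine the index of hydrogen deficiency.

Atom tally by fragment:
  CH3 → C:1 H:3
  CH2 → C:1 H:2
  CH2 → C:1 H:2
  CH2 → C:1 H:2
  CH2 → C:1 H:2
  CH2SH → C:1 H:3 S:1
Element totals:
  C: 6
  H: 14
  S: 1
Molecular formula: C6H14S.
DoU = (2C + 2 + N − H − X) / 2 = (2·6 + 2 + 0 − 14 − 0) / 2 = 0.

0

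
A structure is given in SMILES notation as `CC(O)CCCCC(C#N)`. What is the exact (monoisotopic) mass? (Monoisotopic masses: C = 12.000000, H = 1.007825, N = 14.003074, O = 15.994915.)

Atom tally by fragment:
  CH3 → C:1 H:3
  CH(OH) → C:1 H:2 O:1
  CH2 → C:1 H:2
  CH2 → C:1 H:2
  CH2 → C:1 H:2
  CH2 → C:1 H:2
  CH2CN → C:2 H:2 N:1
Element totals:
  C: 8
  H: 15
  N: 1
  O: 1
Molecular formula: C8H15NO.
  M = 8(12.0) + 15(1.007825) + 14.003074 + 15.994915
    = 96.000000 + 15.117375 + 14.003074 + 15.994915 = 141.115364

141.1154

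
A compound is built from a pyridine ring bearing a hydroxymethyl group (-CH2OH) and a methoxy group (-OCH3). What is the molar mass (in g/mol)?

139.15 g/mol

Atom tally by fragment:
  pyridine ring core → C:5 H:5 N:1
  (− 2 ring H displaced by substituents)
  + CH2OH → C:1 H:3 O:1
  + OCH3 → C:1 H:3 O:1
Element totals:
  C: 7
  H: 9
  N: 1
  O: 2
Molecular formula: C7H9NO2.
  M = 7(12.011) + 9(1.008) + 14.007 + 2(15.999)
    = 84.077 + 9.072 + 14.007 + 31.998 = 139.154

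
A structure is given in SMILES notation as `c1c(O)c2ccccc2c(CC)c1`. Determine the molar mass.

Atom tally by fragment:
  naphthalene ring system core → C:10 H:8
  (− 2 ring H displaced by substituents)
  + OH → O:1 H:1
  + C2H5 → C:2 H:5
Element totals:
  C: 12
  H: 12
  O: 1
Molecular formula: C12H12O.
  M = 12(12.011) + 12(1.008) + 15.999
    = 144.132 + 12.096 + 15.999 = 172.227

172.23 g/mol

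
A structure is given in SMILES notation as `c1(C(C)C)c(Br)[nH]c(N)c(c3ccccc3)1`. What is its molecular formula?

Atom tally by fragment:
  pyrrole ring core → C:4 H:5 N:1
  (− 4 ring H displaced by substituents)
  + CH(CH3)2 → C:3 H:7
  + Br → Br:1
  + NH2 → N:1 H:2
  + C6H5 → C:6 H:5
Element totals:
  C: 13
  H: 15
  Br: 1
  N: 2

C13H15BrN2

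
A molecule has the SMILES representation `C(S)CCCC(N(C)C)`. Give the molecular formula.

Atom tally by fragment:
  HSCH2 → C:1 H:3 S:1
  CH2 → C:1 H:2
  CH2 → C:1 H:2
  CH2 → C:1 H:2
  CH2N(CH3)2 → C:3 H:8 N:1
Element totals:
  C: 7
  H: 17
  N: 1
  S: 1

C7H17NS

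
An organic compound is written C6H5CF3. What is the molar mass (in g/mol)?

Atom tally by fragment:
  benzene ring core → C:6 H:6
  (− 1 ring H displaced by substituents)
  + CF3 → C:1 F:3
Element totals:
  C: 7
  H: 5
  F: 3
Molecular formula: C7H5F3.
  M = 7(12.011) + 5(1.008) + 3(18.998)
    = 84.077 + 5.040 + 56.994 = 146.111

146.11 g/mol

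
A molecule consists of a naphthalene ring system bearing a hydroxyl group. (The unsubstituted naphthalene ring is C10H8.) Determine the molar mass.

Atom tally by fragment:
  naphthalene ring system core → C:10 H:8
  (− 1 ring H displaced by substituents)
  + OH → O:1 H:1
Element totals:
  C: 10
  H: 8
  O: 1
Molecular formula: C10H8O.
  M = 10(12.011) + 8(1.008) + 15.999
    = 120.110 + 8.064 + 15.999 = 144.173

144.17 g/mol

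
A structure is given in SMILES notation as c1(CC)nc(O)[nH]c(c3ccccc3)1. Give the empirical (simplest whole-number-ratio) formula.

C11H12N2O

Atom tally by fragment:
  imidazole ring core → C:3 H:4 N:2
  (− 3 ring H displaced by substituents)
  + C2H5 → C:2 H:5
  + OH → O:1 H:1
  + C6H5 → C:6 H:5
Element totals:
  C: 11
  H: 12
  N: 2
  O: 1
Molecular formula: C11H12N2O.
gcd of subscripts (11, 12, 2, 1) = 1, so the empirical formula equals the molecular formula.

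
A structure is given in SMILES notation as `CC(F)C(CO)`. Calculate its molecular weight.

92.11 g/mol

Atom tally by fragment:
  CH3 → C:1 H:3
  CH(F) → C:1 H:1 F:1
  CH2CH2OH → C:2 H:5 O:1
Element totals:
  C: 4
  H: 9
  F: 1
  O: 1
Molecular formula: C4H9FO.
  M = 4(12.011) + 9(1.008) + 18.998 + 15.999
    = 48.044 + 9.072 + 18.998 + 15.999 = 92.113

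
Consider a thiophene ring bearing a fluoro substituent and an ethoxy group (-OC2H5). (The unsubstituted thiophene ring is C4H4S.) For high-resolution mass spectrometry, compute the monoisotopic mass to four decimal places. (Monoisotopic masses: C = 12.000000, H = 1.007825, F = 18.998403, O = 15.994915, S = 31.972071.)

146.0202

Atom tally by fragment:
  thiophene ring core → C:4 H:4 S:1
  (− 2 ring H displaced by substituents)
  + F → F:1
  + OC2H5 → C:2 H:5 O:1
Element totals:
  C: 6
  H: 7
  F: 1
  O: 1
  S: 1
Molecular formula: C6H7FOS.
  M = 6(12.0) + 7(1.007825) + 18.998403 + 15.994915 + 31.972071
    = 72.000000 + 7.054775 + 18.998403 + 15.994915 + 31.972071 = 146.020164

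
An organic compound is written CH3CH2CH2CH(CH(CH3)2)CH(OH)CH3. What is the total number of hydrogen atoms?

20

Atom tally by fragment:
  CH3 → C:1 H:3
  CH2 → C:1 H:2
  CH2 → C:1 H:2
  CH(CH(CH3)2) → C:4 H:8
  CH(OH) → C:1 H:2 O:1
  CH3 → C:1 H:3
Element totals:
  C: 9
  H: 20
  O: 1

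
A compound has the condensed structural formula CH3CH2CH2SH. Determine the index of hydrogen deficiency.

Atom tally by fragment:
  CH3 → C:1 H:3
  CH2 → C:1 H:2
  CH2SH → C:1 H:3 S:1
Element totals:
  C: 3
  H: 8
  S: 1
Molecular formula: C3H8S.
DoU = (2C + 2 + N − H − X) / 2 = (2·3 + 2 + 0 − 8 − 0) / 2 = 0.

0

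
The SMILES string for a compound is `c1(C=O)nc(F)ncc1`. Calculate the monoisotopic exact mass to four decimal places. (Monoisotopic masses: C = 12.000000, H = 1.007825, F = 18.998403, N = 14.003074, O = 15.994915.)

Atom tally by fragment:
  pyrimidine ring core → C:4 H:4 N:2
  (− 2 ring H displaced by substituents)
  + CHO → C:1 H:1 O:1
  + F → F:1
Element totals:
  C: 5
  H: 3
  F: 1
  N: 2
  O: 1
Molecular formula: C5H3FN2O.
  M = 5(12.0) + 3(1.007825) + 18.998403 + 2(14.003074) + 15.994915
    = 60.000000 + 3.023475 + 18.998403 + 28.006148 + 15.994915 = 126.022941

126.0229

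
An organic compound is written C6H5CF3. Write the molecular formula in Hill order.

C7H5F3

Element totals:
  C: 7
  H: 5
  F: 3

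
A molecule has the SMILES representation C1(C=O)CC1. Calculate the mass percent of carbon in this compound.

Atom tally by fragment:
  cyclopropane ring core → C:3 H:6
  (− 1 ring H displaced by substituents)
  + CHO → C:1 H:1 O:1
Element totals:
  C: 4
  H: 6
  O: 1
Molecular formula: C4H6O.
Molar mass = 70.091 g/mol.
Mass from C: 4 × 12.011 = 48.044 g/mol.
%C = 48.044 / 70.091 × 100 = 68.55%.

68.55%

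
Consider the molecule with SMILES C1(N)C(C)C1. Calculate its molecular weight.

Atom tally by fragment:
  cyclopropane ring core → C:3 H:6
  (− 2 ring H displaced by substituents)
  + NH2 → N:1 H:2
  + CH3 → C:1 H:3
Element totals:
  C: 4
  H: 9
  N: 1
Molecular formula: C4H9N.
  M = 4(12.011) + 9(1.008) + 14.007
    = 48.044 + 9.072 + 14.007 = 71.123

71.12 g/mol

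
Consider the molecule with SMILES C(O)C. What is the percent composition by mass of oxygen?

34.73%

Atom tally by fragment:
  HOCH2 → C:1 H:3 O:1
  CH3 → C:1 H:3
Element totals:
  C: 2
  H: 6
  O: 1
Molecular formula: C2H6O.
Molar mass = 46.069 g/mol.
Mass from O: 1 × 15.999 = 15.999 g/mol.
%O = 15.999 / 46.069 × 100 = 34.73%.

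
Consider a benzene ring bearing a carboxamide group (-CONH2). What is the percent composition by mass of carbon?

Atom tally by fragment:
  benzene ring core → C:6 H:6
  (− 1 ring H displaced by substituents)
  + CONH2 → C:1 H:2 O:1 N:1
Element totals:
  C: 7
  H: 7
  N: 1
  O: 1
Molecular formula: C7H7NO.
Molar mass = 121.139 g/mol.
Mass from C: 7 × 12.011 = 84.077 g/mol.
%C = 84.077 / 121.139 × 100 = 69.41%.

69.41%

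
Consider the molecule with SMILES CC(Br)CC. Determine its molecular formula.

C4H9Br

Atom tally by fragment:
  CH3 → C:1 H:3
  CH(Br) → C:1 H:1 Br:1
  CH2 → C:1 H:2
  CH3 → C:1 H:3
Element totals:
  C: 4
  H: 9
  Br: 1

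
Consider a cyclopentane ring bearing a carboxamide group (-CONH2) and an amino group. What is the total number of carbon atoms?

6

Atom tally by fragment:
  cyclopentane ring core → C:5 H:10
  (− 2 ring H displaced by substituents)
  + CONH2 → C:1 H:2 O:1 N:1
  + NH2 → N:1 H:2
Element totals:
  C: 6
  H: 12
  N: 2
  O: 1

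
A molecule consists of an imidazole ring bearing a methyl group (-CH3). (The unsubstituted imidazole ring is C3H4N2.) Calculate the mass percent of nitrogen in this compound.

Atom tally by fragment:
  imidazole ring core → C:3 H:4 N:2
  (− 1 ring H displaced by substituents)
  + CH3 → C:1 H:3
Element totals:
  C: 4
  H: 6
  N: 2
Molecular formula: C4H6N2.
Molar mass = 82.106 g/mol.
Mass from N: 2 × 14.007 = 28.014 g/mol.
%N = 28.014 / 82.106 × 100 = 34.12%.

34.12%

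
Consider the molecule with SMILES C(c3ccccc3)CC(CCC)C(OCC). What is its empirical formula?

Atom tally by fragment:
  C6H5CH2 → C:7 H:7
  CH2 → C:1 H:2
  CH(CH2CH2CH3) → C:4 H:8
  CH2OC2H5 → C:3 H:7 O:1
Element totals:
  C: 15
  H: 24
  O: 1
Molecular formula: C15H24O.
gcd of subscripts (15, 24, 1) = 1, so the empirical formula equals the molecular formula.

C15H24O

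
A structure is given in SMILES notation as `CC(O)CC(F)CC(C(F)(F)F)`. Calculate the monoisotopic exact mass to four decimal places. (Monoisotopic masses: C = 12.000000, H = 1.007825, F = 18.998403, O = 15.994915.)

Atom tally by fragment:
  CH3 → C:1 H:3
  CH(OH) → C:1 H:2 O:1
  CH2 → C:1 H:2
  CH(F) → C:1 H:1 F:1
  CH2 → C:1 H:2
  CH2CF3 → C:2 H:2 F:3
Element totals:
  C: 7
  H: 12
  F: 4
  O: 1
Molecular formula: C7H12F4O.
  M = 7(12.0) + 12(1.007825) + 4(18.998403) + 15.994915
    = 84.000000 + 12.093900 + 75.993612 + 15.994915 = 188.082427

188.0824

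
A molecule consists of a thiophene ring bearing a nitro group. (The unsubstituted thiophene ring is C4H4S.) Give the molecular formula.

C4H3NO2S

Atom tally by fragment:
  thiophene ring core → C:4 H:4 S:1
  (− 1 ring H displaced by substituents)
  + NO2 → N:1 O:2
Element totals:
  C: 4
  H: 3
  N: 1
  O: 2
  S: 1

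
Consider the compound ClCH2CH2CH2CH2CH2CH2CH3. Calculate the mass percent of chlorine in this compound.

26.33%

Atom tally by fragment:
  ClCH2 → C:1 H:2 Cl:1
  CH2 → C:1 H:2
  CH2 → C:1 H:2
  CH2 → C:1 H:2
  CH2 → C:1 H:2
  CH2 → C:1 H:2
  CH3 → C:1 H:3
Element totals:
  C: 7
  H: 15
  Cl: 1
Molecular formula: C7H15Cl.
Molar mass = 134.647 g/mol.
Mass from Cl: 1 × 35.45 = 35.450 g/mol.
%Cl = 35.450 / 134.647 × 100 = 26.33%.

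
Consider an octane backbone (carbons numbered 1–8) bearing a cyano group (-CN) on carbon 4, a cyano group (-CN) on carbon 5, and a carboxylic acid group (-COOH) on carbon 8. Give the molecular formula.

Atom tally by fragment:
  CH3 → C:1 H:3
  CH2 → C:1 H:2
  CH2 → C:1 H:2
  CH(CN) → C:2 H:1 N:1
  CH(CN) → C:2 H:1 N:1
  CH2 → C:1 H:2
  CH2 → C:1 H:2
  CH2COOH → C:2 H:3 O:2
Element totals:
  C: 11
  H: 16
  N: 2
  O: 2

C11H16N2O2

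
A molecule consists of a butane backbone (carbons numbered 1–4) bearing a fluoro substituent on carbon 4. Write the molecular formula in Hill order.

C4H9F

Atom tally by fragment:
  CH3 → C:1 H:3
  CH2 → C:1 H:2
  CH2 → C:1 H:2
  CH2F → C:1 H:2 F:1
Element totals:
  C: 4
  H: 9
  F: 1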